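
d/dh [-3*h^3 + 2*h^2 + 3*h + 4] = -9*h^2 + 4*h + 3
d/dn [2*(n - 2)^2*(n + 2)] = 2*(n - 2)*(3*n + 2)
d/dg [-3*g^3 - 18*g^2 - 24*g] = -9*g^2 - 36*g - 24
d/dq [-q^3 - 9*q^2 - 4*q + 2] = -3*q^2 - 18*q - 4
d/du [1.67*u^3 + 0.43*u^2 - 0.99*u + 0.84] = 5.01*u^2 + 0.86*u - 0.99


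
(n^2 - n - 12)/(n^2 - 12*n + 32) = (n + 3)/(n - 8)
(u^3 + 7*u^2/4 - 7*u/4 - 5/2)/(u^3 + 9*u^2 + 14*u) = (4*u^2 - u - 5)/(4*u*(u + 7))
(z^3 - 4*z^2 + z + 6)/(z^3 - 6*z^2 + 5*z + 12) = (z - 2)/(z - 4)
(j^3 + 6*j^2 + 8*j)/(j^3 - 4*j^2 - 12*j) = (j + 4)/(j - 6)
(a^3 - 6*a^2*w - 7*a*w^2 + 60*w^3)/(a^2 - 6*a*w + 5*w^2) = (-a^2 + a*w + 12*w^2)/(-a + w)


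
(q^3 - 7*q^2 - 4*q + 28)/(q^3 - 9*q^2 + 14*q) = (q + 2)/q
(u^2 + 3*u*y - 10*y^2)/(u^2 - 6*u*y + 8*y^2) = (-u - 5*y)/(-u + 4*y)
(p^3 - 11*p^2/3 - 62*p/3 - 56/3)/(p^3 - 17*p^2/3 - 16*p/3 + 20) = (3*p^2 - 17*p - 28)/(3*p^2 - 23*p + 30)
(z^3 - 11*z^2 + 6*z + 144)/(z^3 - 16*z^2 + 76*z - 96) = (z + 3)/(z - 2)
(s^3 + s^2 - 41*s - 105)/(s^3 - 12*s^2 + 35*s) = (s^2 + 8*s + 15)/(s*(s - 5))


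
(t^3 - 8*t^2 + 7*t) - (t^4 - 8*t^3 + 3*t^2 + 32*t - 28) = -t^4 + 9*t^3 - 11*t^2 - 25*t + 28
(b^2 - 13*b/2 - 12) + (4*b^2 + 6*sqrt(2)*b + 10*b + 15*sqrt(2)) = 5*b^2 + 7*b/2 + 6*sqrt(2)*b - 12 + 15*sqrt(2)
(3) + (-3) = 0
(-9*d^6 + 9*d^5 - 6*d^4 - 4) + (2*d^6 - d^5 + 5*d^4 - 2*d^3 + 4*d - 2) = -7*d^6 + 8*d^5 - d^4 - 2*d^3 + 4*d - 6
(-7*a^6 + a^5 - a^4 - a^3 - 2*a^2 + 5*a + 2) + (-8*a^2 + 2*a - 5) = -7*a^6 + a^5 - a^4 - a^3 - 10*a^2 + 7*a - 3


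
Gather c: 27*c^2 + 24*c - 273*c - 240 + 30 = 27*c^2 - 249*c - 210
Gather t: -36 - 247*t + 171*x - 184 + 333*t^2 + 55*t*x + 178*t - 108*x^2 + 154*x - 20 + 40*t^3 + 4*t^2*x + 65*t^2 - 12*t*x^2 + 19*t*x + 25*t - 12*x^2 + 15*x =40*t^3 + t^2*(4*x + 398) + t*(-12*x^2 + 74*x - 44) - 120*x^2 + 340*x - 240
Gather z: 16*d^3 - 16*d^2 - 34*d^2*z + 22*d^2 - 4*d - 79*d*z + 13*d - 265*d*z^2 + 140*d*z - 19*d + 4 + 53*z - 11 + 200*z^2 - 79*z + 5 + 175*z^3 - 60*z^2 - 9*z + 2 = 16*d^3 + 6*d^2 - 10*d + 175*z^3 + z^2*(140 - 265*d) + z*(-34*d^2 + 61*d - 35)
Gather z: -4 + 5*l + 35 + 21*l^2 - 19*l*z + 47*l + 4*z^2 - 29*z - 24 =21*l^2 + 52*l + 4*z^2 + z*(-19*l - 29) + 7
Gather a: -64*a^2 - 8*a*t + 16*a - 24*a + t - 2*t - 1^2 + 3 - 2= -64*a^2 + a*(-8*t - 8) - t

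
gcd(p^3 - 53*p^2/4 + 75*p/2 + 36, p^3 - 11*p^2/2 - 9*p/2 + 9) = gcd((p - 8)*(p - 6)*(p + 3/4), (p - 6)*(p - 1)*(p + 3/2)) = p - 6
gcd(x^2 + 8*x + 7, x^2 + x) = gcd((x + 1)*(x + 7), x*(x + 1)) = x + 1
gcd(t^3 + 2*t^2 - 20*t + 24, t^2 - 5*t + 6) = t - 2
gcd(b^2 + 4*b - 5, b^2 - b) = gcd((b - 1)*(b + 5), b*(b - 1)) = b - 1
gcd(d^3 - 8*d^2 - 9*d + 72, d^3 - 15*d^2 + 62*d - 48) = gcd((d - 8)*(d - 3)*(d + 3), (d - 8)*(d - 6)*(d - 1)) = d - 8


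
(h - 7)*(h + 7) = h^2 - 49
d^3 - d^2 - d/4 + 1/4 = (d - 1)*(d - 1/2)*(d + 1/2)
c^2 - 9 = (c - 3)*(c + 3)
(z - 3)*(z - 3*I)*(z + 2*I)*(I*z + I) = I*z^4 + z^3 - 2*I*z^3 - 2*z^2 + 3*I*z^2 - 3*z - 12*I*z - 18*I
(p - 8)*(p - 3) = p^2 - 11*p + 24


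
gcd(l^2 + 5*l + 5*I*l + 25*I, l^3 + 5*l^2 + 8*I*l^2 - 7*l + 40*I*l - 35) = l + 5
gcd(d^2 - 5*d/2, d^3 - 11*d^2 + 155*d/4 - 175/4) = d - 5/2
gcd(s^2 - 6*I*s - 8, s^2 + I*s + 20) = s - 4*I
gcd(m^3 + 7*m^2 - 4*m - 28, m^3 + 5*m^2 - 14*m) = m^2 + 5*m - 14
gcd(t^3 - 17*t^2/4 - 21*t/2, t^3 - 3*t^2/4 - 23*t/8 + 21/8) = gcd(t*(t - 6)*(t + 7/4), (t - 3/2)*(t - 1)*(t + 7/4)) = t + 7/4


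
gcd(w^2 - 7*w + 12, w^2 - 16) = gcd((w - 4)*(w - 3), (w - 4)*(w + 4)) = w - 4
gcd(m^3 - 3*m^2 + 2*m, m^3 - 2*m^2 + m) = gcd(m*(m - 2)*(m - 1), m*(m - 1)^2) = m^2 - m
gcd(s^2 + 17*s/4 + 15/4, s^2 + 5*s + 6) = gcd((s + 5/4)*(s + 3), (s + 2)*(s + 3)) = s + 3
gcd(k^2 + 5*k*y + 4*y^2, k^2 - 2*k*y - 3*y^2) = k + y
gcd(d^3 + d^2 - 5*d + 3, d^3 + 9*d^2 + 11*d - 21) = d^2 + 2*d - 3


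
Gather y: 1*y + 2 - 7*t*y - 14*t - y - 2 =-7*t*y - 14*t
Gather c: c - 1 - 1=c - 2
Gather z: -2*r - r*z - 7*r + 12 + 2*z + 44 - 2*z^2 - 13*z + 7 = -9*r - 2*z^2 + z*(-r - 11) + 63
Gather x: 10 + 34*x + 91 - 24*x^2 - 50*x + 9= -24*x^2 - 16*x + 110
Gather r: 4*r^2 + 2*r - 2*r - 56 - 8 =4*r^2 - 64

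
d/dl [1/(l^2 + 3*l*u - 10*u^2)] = (-2*l - 3*u)/(l^2 + 3*l*u - 10*u^2)^2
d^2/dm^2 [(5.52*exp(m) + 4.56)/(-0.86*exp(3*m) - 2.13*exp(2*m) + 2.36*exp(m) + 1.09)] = (-16.330368*exp(6*m) - 60.6877920000001*exp(5*m) - 161.740344*exp(4*m) - 159.258864*exp(3*m) - 46.598976*exp(2*m) - 53.545536*exp(m) + 5.171832)*exp(m)/(0.636056*exp(9*m) + 4.726044*exp(8*m) + 6.468834*exp(7*m) - 18.693183*exp(6*m) - 29.731656*exp(5*m) + 34.027665*exp(4*m) + 22.796314*exp(3*m) - 10.620633*exp(2*m) - 8.411748*exp(m) - 1.295029)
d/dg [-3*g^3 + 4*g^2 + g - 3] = -9*g^2 + 8*g + 1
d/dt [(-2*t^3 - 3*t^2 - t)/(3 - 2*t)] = (8*t^3 - 12*t^2 - 18*t - 3)/(4*t^2 - 12*t + 9)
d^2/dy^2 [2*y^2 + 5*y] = 4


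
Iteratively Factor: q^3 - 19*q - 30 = (q + 2)*(q^2 - 2*q - 15) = (q - 5)*(q + 2)*(q + 3)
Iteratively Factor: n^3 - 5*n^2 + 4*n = (n - 4)*(n^2 - n) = n*(n - 4)*(n - 1)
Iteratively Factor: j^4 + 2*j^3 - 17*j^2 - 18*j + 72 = (j - 3)*(j^3 + 5*j^2 - 2*j - 24) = (j - 3)*(j + 4)*(j^2 + j - 6) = (j - 3)*(j - 2)*(j + 4)*(j + 3)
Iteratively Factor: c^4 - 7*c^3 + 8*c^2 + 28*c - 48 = (c - 4)*(c^3 - 3*c^2 - 4*c + 12) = (c - 4)*(c - 2)*(c^2 - c - 6) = (c - 4)*(c - 2)*(c + 2)*(c - 3)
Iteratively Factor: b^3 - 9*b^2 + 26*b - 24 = (b - 2)*(b^2 - 7*b + 12) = (b - 3)*(b - 2)*(b - 4)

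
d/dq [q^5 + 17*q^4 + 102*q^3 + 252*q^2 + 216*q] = 5*q^4 + 68*q^3 + 306*q^2 + 504*q + 216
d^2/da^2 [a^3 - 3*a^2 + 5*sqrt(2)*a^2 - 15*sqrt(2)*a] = 6*a - 6 + 10*sqrt(2)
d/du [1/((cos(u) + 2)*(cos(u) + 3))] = (2*cos(u) + 5)*sin(u)/((cos(u) + 2)^2*(cos(u) + 3)^2)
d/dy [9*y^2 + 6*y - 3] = 18*y + 6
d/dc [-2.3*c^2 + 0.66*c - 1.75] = 0.66 - 4.6*c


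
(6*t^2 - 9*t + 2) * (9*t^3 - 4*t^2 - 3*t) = 54*t^5 - 105*t^4 + 36*t^3 + 19*t^2 - 6*t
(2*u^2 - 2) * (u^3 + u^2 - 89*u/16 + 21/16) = 2*u^5 + 2*u^4 - 105*u^3/8 + 5*u^2/8 + 89*u/8 - 21/8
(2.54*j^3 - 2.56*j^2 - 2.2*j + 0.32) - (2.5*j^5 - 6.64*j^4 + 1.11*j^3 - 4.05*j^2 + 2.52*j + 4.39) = -2.5*j^5 + 6.64*j^4 + 1.43*j^3 + 1.49*j^2 - 4.72*j - 4.07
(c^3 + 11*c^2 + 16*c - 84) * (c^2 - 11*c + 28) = c^5 - 77*c^3 + 48*c^2 + 1372*c - 2352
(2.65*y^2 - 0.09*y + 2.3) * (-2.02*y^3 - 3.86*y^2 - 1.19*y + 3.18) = -5.353*y^5 - 10.0472*y^4 - 7.4521*y^3 - 0.343899999999999*y^2 - 3.0232*y + 7.314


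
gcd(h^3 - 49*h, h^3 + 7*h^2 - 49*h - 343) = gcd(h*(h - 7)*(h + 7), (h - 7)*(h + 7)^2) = h^2 - 49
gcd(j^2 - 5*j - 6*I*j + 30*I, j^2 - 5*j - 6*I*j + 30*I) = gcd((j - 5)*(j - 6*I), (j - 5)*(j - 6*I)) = j^2 + j*(-5 - 6*I) + 30*I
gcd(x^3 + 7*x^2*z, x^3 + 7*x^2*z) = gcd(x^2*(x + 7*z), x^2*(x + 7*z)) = x^3 + 7*x^2*z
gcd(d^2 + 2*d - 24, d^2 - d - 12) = d - 4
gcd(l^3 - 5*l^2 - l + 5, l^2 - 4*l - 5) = l^2 - 4*l - 5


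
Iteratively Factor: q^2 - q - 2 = (q - 2)*(q + 1)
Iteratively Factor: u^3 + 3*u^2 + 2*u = (u + 2)*(u^2 + u) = u*(u + 2)*(u + 1)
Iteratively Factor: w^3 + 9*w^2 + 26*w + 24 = (w + 2)*(w^2 + 7*w + 12) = (w + 2)*(w + 4)*(w + 3)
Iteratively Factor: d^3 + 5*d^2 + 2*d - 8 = (d - 1)*(d^2 + 6*d + 8) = (d - 1)*(d + 4)*(d + 2)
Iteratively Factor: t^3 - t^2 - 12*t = (t - 4)*(t^2 + 3*t) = t*(t - 4)*(t + 3)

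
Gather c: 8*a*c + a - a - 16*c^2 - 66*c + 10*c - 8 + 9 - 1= -16*c^2 + c*(8*a - 56)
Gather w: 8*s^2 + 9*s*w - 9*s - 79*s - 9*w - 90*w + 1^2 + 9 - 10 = 8*s^2 - 88*s + w*(9*s - 99)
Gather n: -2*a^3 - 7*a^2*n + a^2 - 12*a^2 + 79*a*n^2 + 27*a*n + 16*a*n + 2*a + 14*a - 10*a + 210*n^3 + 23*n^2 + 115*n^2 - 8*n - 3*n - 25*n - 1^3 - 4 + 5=-2*a^3 - 11*a^2 + 6*a + 210*n^3 + n^2*(79*a + 138) + n*(-7*a^2 + 43*a - 36)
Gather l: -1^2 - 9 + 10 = 0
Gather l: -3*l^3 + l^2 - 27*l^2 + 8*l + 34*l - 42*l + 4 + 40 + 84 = -3*l^3 - 26*l^2 + 128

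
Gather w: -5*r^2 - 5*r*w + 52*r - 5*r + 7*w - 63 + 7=-5*r^2 + 47*r + w*(7 - 5*r) - 56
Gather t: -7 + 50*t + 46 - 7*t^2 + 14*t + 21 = -7*t^2 + 64*t + 60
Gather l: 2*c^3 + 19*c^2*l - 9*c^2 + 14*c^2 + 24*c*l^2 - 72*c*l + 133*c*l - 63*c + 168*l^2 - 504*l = 2*c^3 + 5*c^2 - 63*c + l^2*(24*c + 168) + l*(19*c^2 + 61*c - 504)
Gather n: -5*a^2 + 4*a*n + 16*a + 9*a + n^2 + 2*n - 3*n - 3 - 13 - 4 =-5*a^2 + 25*a + n^2 + n*(4*a - 1) - 20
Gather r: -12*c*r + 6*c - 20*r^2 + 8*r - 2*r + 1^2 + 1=6*c - 20*r^2 + r*(6 - 12*c) + 2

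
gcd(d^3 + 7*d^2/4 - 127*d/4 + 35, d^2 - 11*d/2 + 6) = d - 4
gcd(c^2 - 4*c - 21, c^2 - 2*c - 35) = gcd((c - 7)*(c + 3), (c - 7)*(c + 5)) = c - 7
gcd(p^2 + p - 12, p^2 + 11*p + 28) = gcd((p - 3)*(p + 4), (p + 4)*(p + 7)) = p + 4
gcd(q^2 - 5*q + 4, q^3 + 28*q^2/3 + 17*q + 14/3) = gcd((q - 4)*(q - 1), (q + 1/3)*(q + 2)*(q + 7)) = 1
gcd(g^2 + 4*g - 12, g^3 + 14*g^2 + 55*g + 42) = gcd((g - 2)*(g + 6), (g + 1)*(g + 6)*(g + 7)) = g + 6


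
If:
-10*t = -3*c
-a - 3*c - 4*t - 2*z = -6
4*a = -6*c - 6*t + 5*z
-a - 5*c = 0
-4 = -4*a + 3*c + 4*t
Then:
No Solution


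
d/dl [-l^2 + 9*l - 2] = 9 - 2*l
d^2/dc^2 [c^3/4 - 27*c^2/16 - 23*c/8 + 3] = 3*c/2 - 27/8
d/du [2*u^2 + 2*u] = 4*u + 2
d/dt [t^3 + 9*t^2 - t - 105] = 3*t^2 + 18*t - 1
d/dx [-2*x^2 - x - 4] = -4*x - 1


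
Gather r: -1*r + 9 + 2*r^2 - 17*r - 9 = 2*r^2 - 18*r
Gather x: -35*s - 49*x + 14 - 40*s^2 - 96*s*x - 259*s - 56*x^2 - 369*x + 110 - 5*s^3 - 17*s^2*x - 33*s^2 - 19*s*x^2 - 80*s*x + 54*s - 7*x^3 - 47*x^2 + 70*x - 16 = -5*s^3 - 73*s^2 - 240*s - 7*x^3 + x^2*(-19*s - 103) + x*(-17*s^2 - 176*s - 348) + 108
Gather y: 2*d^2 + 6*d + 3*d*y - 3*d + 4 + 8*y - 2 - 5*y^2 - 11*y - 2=2*d^2 + 3*d - 5*y^2 + y*(3*d - 3)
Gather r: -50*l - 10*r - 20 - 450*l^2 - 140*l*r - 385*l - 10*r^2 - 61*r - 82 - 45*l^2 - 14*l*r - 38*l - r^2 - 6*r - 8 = -495*l^2 - 473*l - 11*r^2 + r*(-154*l - 77) - 110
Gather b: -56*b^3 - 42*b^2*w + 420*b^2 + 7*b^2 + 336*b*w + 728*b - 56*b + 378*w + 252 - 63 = -56*b^3 + b^2*(427 - 42*w) + b*(336*w + 672) + 378*w + 189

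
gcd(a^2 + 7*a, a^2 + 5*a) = a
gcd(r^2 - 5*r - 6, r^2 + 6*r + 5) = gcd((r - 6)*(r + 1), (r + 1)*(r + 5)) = r + 1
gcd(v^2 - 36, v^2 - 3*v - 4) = 1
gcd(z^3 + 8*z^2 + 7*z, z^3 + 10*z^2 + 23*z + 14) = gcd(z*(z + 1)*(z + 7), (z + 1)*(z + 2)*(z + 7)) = z^2 + 8*z + 7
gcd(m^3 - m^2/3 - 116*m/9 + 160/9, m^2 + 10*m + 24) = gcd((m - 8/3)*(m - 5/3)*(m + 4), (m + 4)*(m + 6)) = m + 4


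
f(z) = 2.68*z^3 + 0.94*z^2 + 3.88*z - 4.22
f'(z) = 8.04*z^2 + 1.88*z + 3.88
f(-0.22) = -5.06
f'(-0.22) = 3.86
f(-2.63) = -56.68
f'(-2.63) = 54.55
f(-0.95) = -9.36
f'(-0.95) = 9.35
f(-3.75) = -146.88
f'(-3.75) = 109.89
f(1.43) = 11.09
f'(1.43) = 23.01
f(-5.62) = -472.05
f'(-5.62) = 247.25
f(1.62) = 15.93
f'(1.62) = 28.03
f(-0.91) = -8.99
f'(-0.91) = 8.83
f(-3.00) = -79.76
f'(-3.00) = 70.60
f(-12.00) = -4546.46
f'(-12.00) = 1139.08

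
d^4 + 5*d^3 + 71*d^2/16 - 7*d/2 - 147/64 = (d - 3/4)*(d + 1/2)*(d + 7/4)*(d + 7/2)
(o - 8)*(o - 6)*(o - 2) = o^3 - 16*o^2 + 76*o - 96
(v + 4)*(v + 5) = v^2 + 9*v + 20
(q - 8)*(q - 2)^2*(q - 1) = q^4 - 13*q^3 + 48*q^2 - 68*q + 32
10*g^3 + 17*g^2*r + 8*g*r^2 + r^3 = (g + r)*(2*g + r)*(5*g + r)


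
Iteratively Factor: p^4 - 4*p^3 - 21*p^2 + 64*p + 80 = (p - 5)*(p^3 + p^2 - 16*p - 16) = (p - 5)*(p + 4)*(p^2 - 3*p - 4) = (p - 5)*(p + 1)*(p + 4)*(p - 4)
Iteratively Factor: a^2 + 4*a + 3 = (a + 1)*(a + 3)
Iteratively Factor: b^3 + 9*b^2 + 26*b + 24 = (b + 4)*(b^2 + 5*b + 6) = (b + 2)*(b + 4)*(b + 3)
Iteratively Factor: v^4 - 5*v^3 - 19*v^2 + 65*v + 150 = (v + 3)*(v^3 - 8*v^2 + 5*v + 50) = (v - 5)*(v + 3)*(v^2 - 3*v - 10) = (v - 5)^2*(v + 3)*(v + 2)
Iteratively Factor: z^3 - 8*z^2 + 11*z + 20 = (z + 1)*(z^2 - 9*z + 20) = (z - 4)*(z + 1)*(z - 5)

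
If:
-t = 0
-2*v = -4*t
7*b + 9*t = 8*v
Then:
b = 0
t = 0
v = 0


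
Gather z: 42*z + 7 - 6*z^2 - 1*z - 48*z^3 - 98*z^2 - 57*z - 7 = -48*z^3 - 104*z^2 - 16*z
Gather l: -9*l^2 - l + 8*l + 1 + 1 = -9*l^2 + 7*l + 2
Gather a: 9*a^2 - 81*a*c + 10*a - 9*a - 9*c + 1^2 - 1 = 9*a^2 + a*(1 - 81*c) - 9*c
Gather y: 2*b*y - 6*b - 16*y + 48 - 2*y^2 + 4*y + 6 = -6*b - 2*y^2 + y*(2*b - 12) + 54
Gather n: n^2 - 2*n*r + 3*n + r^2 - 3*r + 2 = n^2 + n*(3 - 2*r) + r^2 - 3*r + 2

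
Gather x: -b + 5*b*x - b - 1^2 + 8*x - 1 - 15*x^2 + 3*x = -2*b - 15*x^2 + x*(5*b + 11) - 2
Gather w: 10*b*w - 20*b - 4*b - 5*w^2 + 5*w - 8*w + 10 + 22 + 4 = -24*b - 5*w^2 + w*(10*b - 3) + 36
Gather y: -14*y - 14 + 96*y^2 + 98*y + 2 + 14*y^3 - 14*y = 14*y^3 + 96*y^2 + 70*y - 12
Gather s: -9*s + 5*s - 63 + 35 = -4*s - 28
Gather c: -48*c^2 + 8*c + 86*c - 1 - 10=-48*c^2 + 94*c - 11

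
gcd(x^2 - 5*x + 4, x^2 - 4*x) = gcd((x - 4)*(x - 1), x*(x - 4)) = x - 4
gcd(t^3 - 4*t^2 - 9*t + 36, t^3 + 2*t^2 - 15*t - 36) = t^2 - t - 12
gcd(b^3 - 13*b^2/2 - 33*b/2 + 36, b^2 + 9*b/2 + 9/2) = b + 3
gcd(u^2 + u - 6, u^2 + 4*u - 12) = u - 2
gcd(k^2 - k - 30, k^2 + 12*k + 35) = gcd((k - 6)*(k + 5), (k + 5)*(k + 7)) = k + 5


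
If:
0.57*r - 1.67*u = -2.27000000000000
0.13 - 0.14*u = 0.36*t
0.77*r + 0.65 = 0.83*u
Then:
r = 0.98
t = -0.30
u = 1.69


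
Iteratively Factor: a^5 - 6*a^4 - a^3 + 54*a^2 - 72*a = (a - 2)*(a^4 - 4*a^3 - 9*a^2 + 36*a) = a*(a - 2)*(a^3 - 4*a^2 - 9*a + 36) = a*(a - 2)*(a + 3)*(a^2 - 7*a + 12) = a*(a - 4)*(a - 2)*(a + 3)*(a - 3)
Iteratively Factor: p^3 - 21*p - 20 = (p + 1)*(p^2 - p - 20) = (p - 5)*(p + 1)*(p + 4)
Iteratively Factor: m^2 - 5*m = (m - 5)*(m)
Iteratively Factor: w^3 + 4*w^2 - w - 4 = (w + 4)*(w^2 - 1) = (w + 1)*(w + 4)*(w - 1)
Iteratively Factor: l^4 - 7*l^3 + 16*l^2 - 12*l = (l - 2)*(l^3 - 5*l^2 + 6*l) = l*(l - 2)*(l^2 - 5*l + 6) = l*(l - 2)^2*(l - 3)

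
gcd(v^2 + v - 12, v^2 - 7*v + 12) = v - 3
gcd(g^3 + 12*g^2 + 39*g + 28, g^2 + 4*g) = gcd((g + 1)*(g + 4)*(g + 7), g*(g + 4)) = g + 4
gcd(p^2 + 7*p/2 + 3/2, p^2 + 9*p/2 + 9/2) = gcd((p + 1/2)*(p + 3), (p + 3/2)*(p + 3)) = p + 3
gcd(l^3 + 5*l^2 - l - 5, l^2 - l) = l - 1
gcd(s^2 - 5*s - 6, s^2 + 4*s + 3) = s + 1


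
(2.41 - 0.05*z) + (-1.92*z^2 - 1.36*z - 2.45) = -1.92*z^2 - 1.41*z - 0.04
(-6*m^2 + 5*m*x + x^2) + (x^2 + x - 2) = -6*m^2 + 5*m*x + 2*x^2 + x - 2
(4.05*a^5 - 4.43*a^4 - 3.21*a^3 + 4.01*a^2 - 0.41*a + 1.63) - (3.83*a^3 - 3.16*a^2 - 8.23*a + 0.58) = 4.05*a^5 - 4.43*a^4 - 7.04*a^3 + 7.17*a^2 + 7.82*a + 1.05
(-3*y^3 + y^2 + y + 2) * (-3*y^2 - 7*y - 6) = 9*y^5 + 18*y^4 + 8*y^3 - 19*y^2 - 20*y - 12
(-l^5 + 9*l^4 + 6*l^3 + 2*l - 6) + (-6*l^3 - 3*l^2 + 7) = -l^5 + 9*l^4 - 3*l^2 + 2*l + 1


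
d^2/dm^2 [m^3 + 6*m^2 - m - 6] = 6*m + 12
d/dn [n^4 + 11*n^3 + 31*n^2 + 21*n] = 4*n^3 + 33*n^2 + 62*n + 21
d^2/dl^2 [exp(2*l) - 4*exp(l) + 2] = 4*(exp(l) - 1)*exp(l)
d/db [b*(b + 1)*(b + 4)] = 3*b^2 + 10*b + 4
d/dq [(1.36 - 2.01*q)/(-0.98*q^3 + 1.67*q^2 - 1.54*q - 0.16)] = (-3.9396*q^3 + 7.3551*q^2 - 4.5424*q + 2.416)/(0.9604*q^6 - 3.2732*q^5 + 5.8073*q^4 - 4.83*q^3 + 1.8372*q^2 + 0.4928*q + 0.0256)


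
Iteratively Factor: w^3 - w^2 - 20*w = (w + 4)*(w^2 - 5*w) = (w - 5)*(w + 4)*(w)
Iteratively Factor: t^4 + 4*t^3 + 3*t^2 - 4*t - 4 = (t + 2)*(t^3 + 2*t^2 - t - 2) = (t - 1)*(t + 2)*(t^2 + 3*t + 2) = (t - 1)*(t + 1)*(t + 2)*(t + 2)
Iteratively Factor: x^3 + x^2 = (x)*(x^2 + x) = x*(x + 1)*(x)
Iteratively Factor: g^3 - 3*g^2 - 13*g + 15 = (g - 1)*(g^2 - 2*g - 15) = (g - 1)*(g + 3)*(g - 5)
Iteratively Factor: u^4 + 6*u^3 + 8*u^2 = (u)*(u^3 + 6*u^2 + 8*u) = u*(u + 2)*(u^2 + 4*u) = u^2*(u + 2)*(u + 4)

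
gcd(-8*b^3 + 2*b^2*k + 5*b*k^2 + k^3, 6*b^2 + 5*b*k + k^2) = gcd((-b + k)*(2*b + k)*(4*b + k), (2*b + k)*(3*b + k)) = 2*b + k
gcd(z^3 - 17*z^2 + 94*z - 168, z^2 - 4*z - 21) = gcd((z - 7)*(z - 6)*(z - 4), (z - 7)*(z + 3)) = z - 7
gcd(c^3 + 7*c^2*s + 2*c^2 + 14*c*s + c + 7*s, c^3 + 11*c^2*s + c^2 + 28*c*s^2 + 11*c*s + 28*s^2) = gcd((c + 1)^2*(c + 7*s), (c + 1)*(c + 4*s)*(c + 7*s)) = c^2 + 7*c*s + c + 7*s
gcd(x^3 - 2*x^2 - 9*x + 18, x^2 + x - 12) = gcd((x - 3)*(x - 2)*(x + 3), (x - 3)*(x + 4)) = x - 3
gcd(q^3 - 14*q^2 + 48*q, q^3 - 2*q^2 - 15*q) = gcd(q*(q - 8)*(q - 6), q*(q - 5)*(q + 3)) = q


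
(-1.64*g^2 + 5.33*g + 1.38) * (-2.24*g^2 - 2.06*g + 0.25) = 3.6736*g^4 - 8.5608*g^3 - 14.481*g^2 - 1.5103*g + 0.345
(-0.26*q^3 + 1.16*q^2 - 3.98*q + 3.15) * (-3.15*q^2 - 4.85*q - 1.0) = 0.819*q^5 - 2.393*q^4 + 7.171*q^3 + 8.2205*q^2 - 11.2975*q - 3.15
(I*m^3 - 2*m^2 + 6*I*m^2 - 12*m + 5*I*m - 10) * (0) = 0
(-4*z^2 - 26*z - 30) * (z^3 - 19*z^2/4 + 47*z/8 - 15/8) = -4*z^5 - 7*z^4 + 70*z^3 - 11*z^2/4 - 255*z/2 + 225/4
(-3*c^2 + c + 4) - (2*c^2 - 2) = -5*c^2 + c + 6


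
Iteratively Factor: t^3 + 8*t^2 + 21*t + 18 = (t + 3)*(t^2 + 5*t + 6) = (t + 3)^2*(t + 2)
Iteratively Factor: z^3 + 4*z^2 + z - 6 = (z + 3)*(z^2 + z - 2) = (z - 1)*(z + 3)*(z + 2)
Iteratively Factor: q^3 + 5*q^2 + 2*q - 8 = (q + 2)*(q^2 + 3*q - 4) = (q - 1)*(q + 2)*(q + 4)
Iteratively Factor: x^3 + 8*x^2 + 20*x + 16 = (x + 4)*(x^2 + 4*x + 4) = (x + 2)*(x + 4)*(x + 2)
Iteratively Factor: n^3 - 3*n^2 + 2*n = (n)*(n^2 - 3*n + 2) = n*(n - 1)*(n - 2)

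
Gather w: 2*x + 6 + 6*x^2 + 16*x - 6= 6*x^2 + 18*x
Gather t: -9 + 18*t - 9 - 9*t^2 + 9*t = -9*t^2 + 27*t - 18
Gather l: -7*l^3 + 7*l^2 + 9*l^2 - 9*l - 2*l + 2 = -7*l^3 + 16*l^2 - 11*l + 2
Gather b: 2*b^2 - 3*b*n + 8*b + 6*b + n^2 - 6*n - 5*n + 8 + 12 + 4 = 2*b^2 + b*(14 - 3*n) + n^2 - 11*n + 24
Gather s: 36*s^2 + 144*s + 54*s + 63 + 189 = 36*s^2 + 198*s + 252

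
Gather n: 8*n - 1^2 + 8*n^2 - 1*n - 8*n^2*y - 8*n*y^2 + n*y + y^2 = n^2*(8 - 8*y) + n*(-8*y^2 + y + 7) + y^2 - 1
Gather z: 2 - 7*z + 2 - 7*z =4 - 14*z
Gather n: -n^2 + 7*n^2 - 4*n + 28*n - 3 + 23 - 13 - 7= 6*n^2 + 24*n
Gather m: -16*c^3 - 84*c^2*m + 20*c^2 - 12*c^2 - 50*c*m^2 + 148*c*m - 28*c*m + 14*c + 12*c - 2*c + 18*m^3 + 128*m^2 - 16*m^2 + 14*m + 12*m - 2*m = -16*c^3 + 8*c^2 + 24*c + 18*m^3 + m^2*(112 - 50*c) + m*(-84*c^2 + 120*c + 24)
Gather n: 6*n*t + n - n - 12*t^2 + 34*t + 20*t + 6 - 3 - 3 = 6*n*t - 12*t^2 + 54*t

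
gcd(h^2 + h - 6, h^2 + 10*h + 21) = h + 3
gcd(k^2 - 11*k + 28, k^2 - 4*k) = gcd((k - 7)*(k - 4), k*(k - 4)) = k - 4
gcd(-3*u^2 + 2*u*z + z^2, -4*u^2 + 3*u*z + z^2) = -u + z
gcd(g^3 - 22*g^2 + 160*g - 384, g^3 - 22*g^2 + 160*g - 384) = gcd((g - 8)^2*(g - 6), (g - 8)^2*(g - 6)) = g^3 - 22*g^2 + 160*g - 384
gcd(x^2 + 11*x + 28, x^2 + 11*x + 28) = x^2 + 11*x + 28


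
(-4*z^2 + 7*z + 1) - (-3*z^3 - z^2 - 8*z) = 3*z^3 - 3*z^2 + 15*z + 1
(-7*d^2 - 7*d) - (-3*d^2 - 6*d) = -4*d^2 - d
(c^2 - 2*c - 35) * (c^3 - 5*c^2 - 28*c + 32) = c^5 - 7*c^4 - 53*c^3 + 263*c^2 + 916*c - 1120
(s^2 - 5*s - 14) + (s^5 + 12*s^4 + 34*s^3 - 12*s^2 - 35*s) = s^5 + 12*s^4 + 34*s^3 - 11*s^2 - 40*s - 14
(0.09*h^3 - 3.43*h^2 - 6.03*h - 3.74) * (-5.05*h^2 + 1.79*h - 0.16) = -0.4545*h^5 + 17.4826*h^4 + 24.2974*h^3 + 8.6421*h^2 - 5.7298*h + 0.5984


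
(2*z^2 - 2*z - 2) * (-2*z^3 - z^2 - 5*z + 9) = -4*z^5 + 2*z^4 - 4*z^3 + 30*z^2 - 8*z - 18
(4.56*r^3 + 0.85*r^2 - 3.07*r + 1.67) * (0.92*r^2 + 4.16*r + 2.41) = 4.1952*r^5 + 19.7516*r^4 + 11.7012*r^3 - 9.1863*r^2 - 0.4515*r + 4.0247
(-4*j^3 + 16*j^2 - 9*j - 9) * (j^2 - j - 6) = -4*j^5 + 20*j^4 - j^3 - 96*j^2 + 63*j + 54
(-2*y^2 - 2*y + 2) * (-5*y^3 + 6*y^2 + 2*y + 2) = 10*y^5 - 2*y^4 - 26*y^3 + 4*y^2 + 4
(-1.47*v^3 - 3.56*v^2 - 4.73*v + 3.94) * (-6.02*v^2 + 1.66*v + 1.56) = 8.8494*v^5 + 18.991*v^4 + 20.2718*v^3 - 37.1242*v^2 - 0.838400000000001*v + 6.1464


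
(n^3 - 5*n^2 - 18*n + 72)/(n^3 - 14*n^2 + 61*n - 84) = (n^2 - 2*n - 24)/(n^2 - 11*n + 28)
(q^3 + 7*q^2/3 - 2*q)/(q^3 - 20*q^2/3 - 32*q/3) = (-3*q^2 - 7*q + 6)/(-3*q^2 + 20*q + 32)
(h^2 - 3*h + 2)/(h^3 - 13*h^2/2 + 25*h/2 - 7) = 2/(2*h - 7)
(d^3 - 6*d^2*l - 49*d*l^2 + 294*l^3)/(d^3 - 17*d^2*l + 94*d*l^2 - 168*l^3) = (d + 7*l)/(d - 4*l)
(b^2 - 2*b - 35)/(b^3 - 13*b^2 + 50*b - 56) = (b + 5)/(b^2 - 6*b + 8)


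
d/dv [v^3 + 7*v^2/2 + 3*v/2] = 3*v^2 + 7*v + 3/2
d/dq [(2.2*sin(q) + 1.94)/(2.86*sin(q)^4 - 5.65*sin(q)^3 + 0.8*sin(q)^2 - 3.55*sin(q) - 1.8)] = (-18.876*sin(q)^4 + 2.6664*sin(q)^3 + 31.123*sin(q)^2 - 3.104*sin(q) + 2.927)*cos(q)/(8.1796*sin(q)^8 - 32.318*sin(q)^7 + 36.4985*sin(q)^6 - 29.346*sin(q)^5 + 30.459*sin(q)^4 + 14.66*sin(q)^3 + 9.7225*sin(q)^2 + 12.78*sin(q) + 3.24)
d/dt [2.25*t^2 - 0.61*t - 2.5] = 4.5*t - 0.61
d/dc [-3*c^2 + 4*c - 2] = 4 - 6*c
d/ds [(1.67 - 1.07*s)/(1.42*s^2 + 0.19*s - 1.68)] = (1.5194*s^2 - 4.7428*s + 1.4803)/(2.0164*s^4 + 0.5396*s^3 - 4.7351*s^2 - 0.6384*s + 2.8224)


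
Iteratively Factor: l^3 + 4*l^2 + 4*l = (l + 2)*(l^2 + 2*l) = (l + 2)^2*(l)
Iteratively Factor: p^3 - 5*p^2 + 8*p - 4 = (p - 1)*(p^2 - 4*p + 4) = (p - 2)*(p - 1)*(p - 2)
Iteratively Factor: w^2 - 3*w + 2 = (w - 1)*(w - 2)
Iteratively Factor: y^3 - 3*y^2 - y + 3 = (y - 1)*(y^2 - 2*y - 3) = (y - 3)*(y - 1)*(y + 1)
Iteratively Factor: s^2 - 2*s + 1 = (s - 1)*(s - 1)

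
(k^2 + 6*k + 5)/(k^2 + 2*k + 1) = (k + 5)/(k + 1)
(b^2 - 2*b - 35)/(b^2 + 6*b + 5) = (b - 7)/(b + 1)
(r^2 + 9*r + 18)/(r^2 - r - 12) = (r + 6)/(r - 4)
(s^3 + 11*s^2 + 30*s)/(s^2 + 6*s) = s + 5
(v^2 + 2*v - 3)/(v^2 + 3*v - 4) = (v + 3)/(v + 4)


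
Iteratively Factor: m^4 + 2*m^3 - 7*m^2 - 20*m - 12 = (m + 2)*(m^3 - 7*m - 6) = (m + 2)^2*(m^2 - 2*m - 3) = (m + 1)*(m + 2)^2*(m - 3)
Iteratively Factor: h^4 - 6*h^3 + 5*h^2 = (h)*(h^3 - 6*h^2 + 5*h) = h*(h - 5)*(h^2 - h) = h^2*(h - 5)*(h - 1)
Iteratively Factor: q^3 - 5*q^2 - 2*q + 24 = (q - 4)*(q^2 - q - 6) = (q - 4)*(q - 3)*(q + 2)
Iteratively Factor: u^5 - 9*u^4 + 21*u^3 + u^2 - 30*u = (u - 5)*(u^4 - 4*u^3 + u^2 + 6*u) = (u - 5)*(u - 2)*(u^3 - 2*u^2 - 3*u) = (u - 5)*(u - 3)*(u - 2)*(u^2 + u) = u*(u - 5)*(u - 3)*(u - 2)*(u + 1)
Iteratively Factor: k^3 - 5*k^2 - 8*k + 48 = (k + 3)*(k^2 - 8*k + 16) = (k - 4)*(k + 3)*(k - 4)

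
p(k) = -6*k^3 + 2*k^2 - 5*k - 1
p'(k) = -18*k^2 + 4*k - 5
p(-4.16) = 486.36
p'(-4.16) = -333.14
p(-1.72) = 44.05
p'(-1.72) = -65.13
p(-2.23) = 86.63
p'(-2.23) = -103.43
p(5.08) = -761.37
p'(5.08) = -449.20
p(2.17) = -63.74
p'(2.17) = -81.08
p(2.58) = -103.63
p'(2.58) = -114.50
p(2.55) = -100.23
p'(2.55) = -111.84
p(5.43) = -929.80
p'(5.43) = -514.01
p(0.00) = -1.00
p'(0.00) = -5.00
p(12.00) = -10141.00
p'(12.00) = -2549.00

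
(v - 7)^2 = v^2 - 14*v + 49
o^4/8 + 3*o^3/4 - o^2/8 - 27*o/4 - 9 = (o/4 + 1)*(o/2 + 1)*(o - 3)*(o + 3)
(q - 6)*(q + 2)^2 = q^3 - 2*q^2 - 20*q - 24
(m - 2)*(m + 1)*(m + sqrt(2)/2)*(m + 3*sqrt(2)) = m^4 - m^3 + 7*sqrt(2)*m^3/2 - 7*sqrt(2)*m^2/2 + m^2 - 7*sqrt(2)*m - 3*m - 6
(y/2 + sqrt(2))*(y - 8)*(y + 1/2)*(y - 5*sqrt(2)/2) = y^4/2 - 15*y^3/4 - sqrt(2)*y^3/4 - 7*y^2 + 15*sqrt(2)*y^2/8 + sqrt(2)*y + 75*y/2 + 20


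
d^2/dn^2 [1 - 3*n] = 0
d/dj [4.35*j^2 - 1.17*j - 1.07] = 8.7*j - 1.17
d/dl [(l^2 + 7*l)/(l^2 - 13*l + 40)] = 20*(-l^2 + 4*l + 14)/(l^4 - 26*l^3 + 249*l^2 - 1040*l + 1600)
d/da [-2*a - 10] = -2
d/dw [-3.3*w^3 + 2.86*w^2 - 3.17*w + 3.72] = -9.9*w^2 + 5.72*w - 3.17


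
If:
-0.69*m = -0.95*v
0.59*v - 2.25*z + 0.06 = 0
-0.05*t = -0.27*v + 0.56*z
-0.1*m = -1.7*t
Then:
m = 0.17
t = 0.01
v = 0.13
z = 0.06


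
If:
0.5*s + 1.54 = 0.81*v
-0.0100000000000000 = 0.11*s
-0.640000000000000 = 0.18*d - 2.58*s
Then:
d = -4.86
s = -0.09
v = 1.85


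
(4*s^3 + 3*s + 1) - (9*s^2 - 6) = 4*s^3 - 9*s^2 + 3*s + 7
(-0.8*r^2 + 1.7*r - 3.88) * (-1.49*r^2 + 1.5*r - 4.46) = 1.192*r^4 - 3.733*r^3 + 11.8992*r^2 - 13.402*r + 17.3048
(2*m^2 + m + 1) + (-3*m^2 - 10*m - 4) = -m^2 - 9*m - 3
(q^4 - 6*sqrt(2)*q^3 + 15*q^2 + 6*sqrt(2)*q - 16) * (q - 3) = q^5 - 6*sqrt(2)*q^4 - 3*q^4 + 15*q^3 + 18*sqrt(2)*q^3 - 45*q^2 + 6*sqrt(2)*q^2 - 18*sqrt(2)*q - 16*q + 48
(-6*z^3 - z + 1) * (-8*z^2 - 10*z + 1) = 48*z^5 + 60*z^4 + 2*z^3 + 2*z^2 - 11*z + 1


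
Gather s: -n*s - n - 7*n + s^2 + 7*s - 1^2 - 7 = -8*n + s^2 + s*(7 - n) - 8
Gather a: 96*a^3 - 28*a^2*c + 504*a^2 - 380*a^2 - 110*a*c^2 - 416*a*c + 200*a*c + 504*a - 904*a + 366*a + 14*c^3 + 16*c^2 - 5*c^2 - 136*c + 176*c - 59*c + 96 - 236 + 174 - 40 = 96*a^3 + a^2*(124 - 28*c) + a*(-110*c^2 - 216*c - 34) + 14*c^3 + 11*c^2 - 19*c - 6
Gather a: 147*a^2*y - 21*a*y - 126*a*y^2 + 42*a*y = 147*a^2*y + a*(-126*y^2 + 21*y)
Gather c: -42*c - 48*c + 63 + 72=135 - 90*c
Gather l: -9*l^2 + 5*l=-9*l^2 + 5*l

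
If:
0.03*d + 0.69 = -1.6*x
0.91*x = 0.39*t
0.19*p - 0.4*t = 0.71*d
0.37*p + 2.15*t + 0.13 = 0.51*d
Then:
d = 3.78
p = 11.67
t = -1.17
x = -0.50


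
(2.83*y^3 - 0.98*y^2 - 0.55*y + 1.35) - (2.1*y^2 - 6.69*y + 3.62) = 2.83*y^3 - 3.08*y^2 + 6.14*y - 2.27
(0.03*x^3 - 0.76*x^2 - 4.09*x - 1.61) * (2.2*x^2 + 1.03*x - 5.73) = 0.066*x^5 - 1.6411*x^4 - 9.9527*x^3 - 3.3999*x^2 + 21.7774*x + 9.2253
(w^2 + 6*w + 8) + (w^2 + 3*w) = 2*w^2 + 9*w + 8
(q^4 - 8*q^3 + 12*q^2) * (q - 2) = q^5 - 10*q^4 + 28*q^3 - 24*q^2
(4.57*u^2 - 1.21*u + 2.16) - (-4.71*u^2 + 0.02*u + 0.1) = 9.28*u^2 - 1.23*u + 2.06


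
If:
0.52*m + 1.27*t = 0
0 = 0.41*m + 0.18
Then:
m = -0.44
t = 0.18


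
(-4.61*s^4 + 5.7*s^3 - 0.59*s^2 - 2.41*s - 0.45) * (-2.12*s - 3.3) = 9.7732*s^5 + 3.129*s^4 - 17.5592*s^3 + 7.0562*s^2 + 8.907*s + 1.485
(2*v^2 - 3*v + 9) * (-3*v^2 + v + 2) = -6*v^4 + 11*v^3 - 26*v^2 + 3*v + 18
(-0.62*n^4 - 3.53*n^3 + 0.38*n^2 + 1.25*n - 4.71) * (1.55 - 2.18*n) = 1.3516*n^5 + 6.7344*n^4 - 6.2999*n^3 - 2.136*n^2 + 12.2053*n - 7.3005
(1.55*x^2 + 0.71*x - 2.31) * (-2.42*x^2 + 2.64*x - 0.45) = -3.751*x^4 + 2.3738*x^3 + 6.7671*x^2 - 6.4179*x + 1.0395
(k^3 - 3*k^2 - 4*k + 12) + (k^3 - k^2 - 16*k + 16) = 2*k^3 - 4*k^2 - 20*k + 28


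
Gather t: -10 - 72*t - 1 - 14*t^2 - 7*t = -14*t^2 - 79*t - 11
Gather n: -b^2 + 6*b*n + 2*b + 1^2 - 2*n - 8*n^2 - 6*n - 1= -b^2 + 2*b - 8*n^2 + n*(6*b - 8)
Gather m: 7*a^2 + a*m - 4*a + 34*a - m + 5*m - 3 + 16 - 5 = 7*a^2 + 30*a + m*(a + 4) + 8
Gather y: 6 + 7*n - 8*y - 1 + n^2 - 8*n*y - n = n^2 + 6*n + y*(-8*n - 8) + 5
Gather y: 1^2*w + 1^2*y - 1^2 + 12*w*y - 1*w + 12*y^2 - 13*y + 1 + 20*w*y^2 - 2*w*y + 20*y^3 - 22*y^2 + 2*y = 20*y^3 + y^2*(20*w - 10) + y*(10*w - 10)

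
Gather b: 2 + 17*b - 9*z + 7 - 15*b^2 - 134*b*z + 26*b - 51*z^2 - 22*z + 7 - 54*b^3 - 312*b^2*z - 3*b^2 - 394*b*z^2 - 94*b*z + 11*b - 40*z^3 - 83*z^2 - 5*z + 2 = -54*b^3 + b^2*(-312*z - 18) + b*(-394*z^2 - 228*z + 54) - 40*z^3 - 134*z^2 - 36*z + 18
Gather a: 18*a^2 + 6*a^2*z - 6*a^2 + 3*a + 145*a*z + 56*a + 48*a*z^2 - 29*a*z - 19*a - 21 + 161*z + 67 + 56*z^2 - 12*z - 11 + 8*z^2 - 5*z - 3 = a^2*(6*z + 12) + a*(48*z^2 + 116*z + 40) + 64*z^2 + 144*z + 32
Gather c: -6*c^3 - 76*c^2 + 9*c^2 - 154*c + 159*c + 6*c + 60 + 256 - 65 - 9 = -6*c^3 - 67*c^2 + 11*c + 242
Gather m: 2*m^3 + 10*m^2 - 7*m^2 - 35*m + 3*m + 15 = 2*m^3 + 3*m^2 - 32*m + 15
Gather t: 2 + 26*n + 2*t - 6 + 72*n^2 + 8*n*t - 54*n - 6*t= 72*n^2 - 28*n + t*(8*n - 4) - 4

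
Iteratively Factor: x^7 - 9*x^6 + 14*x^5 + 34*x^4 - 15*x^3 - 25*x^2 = (x - 5)*(x^6 - 4*x^5 - 6*x^4 + 4*x^3 + 5*x^2) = (x - 5)*(x + 1)*(x^5 - 5*x^4 - x^3 + 5*x^2) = (x - 5)^2*(x + 1)*(x^4 - x^2) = (x - 5)^2*(x - 1)*(x + 1)*(x^3 + x^2) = x*(x - 5)^2*(x - 1)*(x + 1)*(x^2 + x) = x*(x - 5)^2*(x - 1)*(x + 1)^2*(x)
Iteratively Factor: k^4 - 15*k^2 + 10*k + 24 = (k - 2)*(k^3 + 2*k^2 - 11*k - 12) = (k - 3)*(k - 2)*(k^2 + 5*k + 4) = (k - 3)*(k - 2)*(k + 1)*(k + 4)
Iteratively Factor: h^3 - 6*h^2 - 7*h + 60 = (h - 4)*(h^2 - 2*h - 15) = (h - 4)*(h + 3)*(h - 5)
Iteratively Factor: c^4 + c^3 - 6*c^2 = (c - 2)*(c^3 + 3*c^2) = c*(c - 2)*(c^2 + 3*c) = c*(c - 2)*(c + 3)*(c)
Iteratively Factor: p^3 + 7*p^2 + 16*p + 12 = (p + 2)*(p^2 + 5*p + 6) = (p + 2)*(p + 3)*(p + 2)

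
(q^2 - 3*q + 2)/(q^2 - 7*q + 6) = (q - 2)/(q - 6)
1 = 1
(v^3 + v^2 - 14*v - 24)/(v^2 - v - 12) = v + 2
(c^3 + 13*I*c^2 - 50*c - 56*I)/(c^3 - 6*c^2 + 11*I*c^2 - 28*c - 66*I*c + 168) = (c + 2*I)/(c - 6)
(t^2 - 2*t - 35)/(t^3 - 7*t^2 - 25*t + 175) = 1/(t - 5)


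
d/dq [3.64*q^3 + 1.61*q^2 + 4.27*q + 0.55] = 10.92*q^2 + 3.22*q + 4.27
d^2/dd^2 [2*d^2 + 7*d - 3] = 4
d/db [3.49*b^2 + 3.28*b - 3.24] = 6.98*b + 3.28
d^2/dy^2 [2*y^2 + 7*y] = 4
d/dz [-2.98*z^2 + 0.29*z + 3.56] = 0.29 - 5.96*z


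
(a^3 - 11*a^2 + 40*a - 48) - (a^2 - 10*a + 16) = a^3 - 12*a^2 + 50*a - 64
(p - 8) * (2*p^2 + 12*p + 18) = 2*p^3 - 4*p^2 - 78*p - 144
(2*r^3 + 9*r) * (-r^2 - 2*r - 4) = -2*r^5 - 4*r^4 - 17*r^3 - 18*r^2 - 36*r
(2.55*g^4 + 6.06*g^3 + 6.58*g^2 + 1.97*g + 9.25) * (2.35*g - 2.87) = 5.9925*g^5 + 6.9225*g^4 - 1.9292*g^3 - 14.2551*g^2 + 16.0836*g - 26.5475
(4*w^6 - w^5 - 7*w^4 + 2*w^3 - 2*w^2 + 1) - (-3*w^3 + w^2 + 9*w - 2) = 4*w^6 - w^5 - 7*w^4 + 5*w^3 - 3*w^2 - 9*w + 3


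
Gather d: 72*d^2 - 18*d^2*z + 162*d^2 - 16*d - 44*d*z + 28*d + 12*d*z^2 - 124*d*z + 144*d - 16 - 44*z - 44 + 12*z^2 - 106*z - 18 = d^2*(234 - 18*z) + d*(12*z^2 - 168*z + 156) + 12*z^2 - 150*z - 78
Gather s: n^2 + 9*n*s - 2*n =n^2 + 9*n*s - 2*n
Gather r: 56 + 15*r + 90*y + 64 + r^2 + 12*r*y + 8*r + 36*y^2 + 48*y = r^2 + r*(12*y + 23) + 36*y^2 + 138*y + 120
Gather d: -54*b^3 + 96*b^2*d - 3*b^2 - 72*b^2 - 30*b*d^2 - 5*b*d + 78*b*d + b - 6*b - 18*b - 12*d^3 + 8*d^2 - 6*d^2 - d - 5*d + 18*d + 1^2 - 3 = -54*b^3 - 75*b^2 - 23*b - 12*d^3 + d^2*(2 - 30*b) + d*(96*b^2 + 73*b + 12) - 2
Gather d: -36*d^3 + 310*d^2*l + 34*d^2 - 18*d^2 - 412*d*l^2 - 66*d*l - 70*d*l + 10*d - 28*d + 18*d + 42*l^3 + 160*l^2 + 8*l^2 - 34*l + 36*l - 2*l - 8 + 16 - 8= -36*d^3 + d^2*(310*l + 16) + d*(-412*l^2 - 136*l) + 42*l^3 + 168*l^2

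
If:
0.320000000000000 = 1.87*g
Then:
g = 0.17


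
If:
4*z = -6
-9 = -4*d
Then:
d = 9/4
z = -3/2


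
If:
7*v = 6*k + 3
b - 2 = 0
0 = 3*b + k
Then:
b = 2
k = -6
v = -33/7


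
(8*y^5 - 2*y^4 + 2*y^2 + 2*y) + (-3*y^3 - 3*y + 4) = 8*y^5 - 2*y^4 - 3*y^3 + 2*y^2 - y + 4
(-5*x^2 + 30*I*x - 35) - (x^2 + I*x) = -6*x^2 + 29*I*x - 35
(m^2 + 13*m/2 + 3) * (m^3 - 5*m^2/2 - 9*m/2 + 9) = m^5 + 4*m^4 - 71*m^3/4 - 111*m^2/4 + 45*m + 27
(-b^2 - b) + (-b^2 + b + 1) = 1 - 2*b^2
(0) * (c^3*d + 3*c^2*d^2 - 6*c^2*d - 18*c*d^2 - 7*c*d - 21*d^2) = 0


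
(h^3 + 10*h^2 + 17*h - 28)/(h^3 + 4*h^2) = 1 + 6/h - 7/h^2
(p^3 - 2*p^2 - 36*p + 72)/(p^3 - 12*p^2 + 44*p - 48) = (p + 6)/(p - 4)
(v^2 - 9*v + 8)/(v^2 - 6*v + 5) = (v - 8)/(v - 5)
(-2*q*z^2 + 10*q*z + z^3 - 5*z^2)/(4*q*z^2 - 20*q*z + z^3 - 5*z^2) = (-2*q + z)/(4*q + z)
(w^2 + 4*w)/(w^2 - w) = (w + 4)/(w - 1)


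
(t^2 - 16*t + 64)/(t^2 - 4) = (t^2 - 16*t + 64)/(t^2 - 4)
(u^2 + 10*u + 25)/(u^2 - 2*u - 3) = (u^2 + 10*u + 25)/(u^2 - 2*u - 3)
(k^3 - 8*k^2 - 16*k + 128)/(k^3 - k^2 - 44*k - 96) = (k - 4)/(k + 3)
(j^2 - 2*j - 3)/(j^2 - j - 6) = (j + 1)/(j + 2)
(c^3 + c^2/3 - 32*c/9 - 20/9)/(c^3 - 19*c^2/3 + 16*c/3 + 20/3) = (c + 5/3)/(c - 5)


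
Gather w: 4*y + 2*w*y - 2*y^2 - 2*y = 2*w*y - 2*y^2 + 2*y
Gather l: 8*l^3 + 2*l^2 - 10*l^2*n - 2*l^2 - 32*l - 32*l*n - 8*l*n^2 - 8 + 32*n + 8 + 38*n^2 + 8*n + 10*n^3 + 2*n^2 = 8*l^3 - 10*l^2*n + l*(-8*n^2 - 32*n - 32) + 10*n^3 + 40*n^2 + 40*n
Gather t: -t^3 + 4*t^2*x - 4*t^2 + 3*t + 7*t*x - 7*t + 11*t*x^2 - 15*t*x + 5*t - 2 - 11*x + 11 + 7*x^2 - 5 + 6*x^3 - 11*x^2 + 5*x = -t^3 + t^2*(4*x - 4) + t*(11*x^2 - 8*x + 1) + 6*x^3 - 4*x^2 - 6*x + 4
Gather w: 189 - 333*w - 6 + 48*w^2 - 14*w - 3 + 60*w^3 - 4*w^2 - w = 60*w^3 + 44*w^2 - 348*w + 180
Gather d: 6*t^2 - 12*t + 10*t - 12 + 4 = 6*t^2 - 2*t - 8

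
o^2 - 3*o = o*(o - 3)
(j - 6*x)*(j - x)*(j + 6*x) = j^3 - j^2*x - 36*j*x^2 + 36*x^3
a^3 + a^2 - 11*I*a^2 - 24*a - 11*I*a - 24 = (a + 1)*(a - 8*I)*(a - 3*I)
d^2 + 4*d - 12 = (d - 2)*(d + 6)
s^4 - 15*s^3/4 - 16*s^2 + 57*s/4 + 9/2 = (s - 6)*(s - 1)*(s + 1/4)*(s + 3)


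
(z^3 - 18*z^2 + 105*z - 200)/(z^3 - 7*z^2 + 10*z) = (z^2 - 13*z + 40)/(z*(z - 2))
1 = 1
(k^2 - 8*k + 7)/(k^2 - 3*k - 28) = (k - 1)/(k + 4)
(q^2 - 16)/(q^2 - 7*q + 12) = (q + 4)/(q - 3)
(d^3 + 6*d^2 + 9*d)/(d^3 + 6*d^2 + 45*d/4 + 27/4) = 4*d*(d + 3)/(4*d^2 + 12*d + 9)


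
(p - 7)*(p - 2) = p^2 - 9*p + 14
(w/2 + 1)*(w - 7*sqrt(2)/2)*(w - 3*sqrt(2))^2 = w^4/2 - 19*sqrt(2)*w^3/4 + w^3 - 19*sqrt(2)*w^2/2 + 30*w^2 - 63*sqrt(2)*w/2 + 60*w - 63*sqrt(2)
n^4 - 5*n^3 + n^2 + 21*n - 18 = (n - 3)^2*(n - 1)*(n + 2)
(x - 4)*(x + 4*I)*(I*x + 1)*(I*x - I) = -x^4 + 5*x^3 - 3*I*x^3 - 8*x^2 + 15*I*x^2 + 20*x - 12*I*x - 16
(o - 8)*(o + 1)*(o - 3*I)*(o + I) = o^4 - 7*o^3 - 2*I*o^3 - 5*o^2 + 14*I*o^2 - 21*o + 16*I*o - 24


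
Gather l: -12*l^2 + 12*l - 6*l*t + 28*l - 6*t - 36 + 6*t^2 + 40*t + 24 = -12*l^2 + l*(40 - 6*t) + 6*t^2 + 34*t - 12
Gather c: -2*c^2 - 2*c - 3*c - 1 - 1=-2*c^2 - 5*c - 2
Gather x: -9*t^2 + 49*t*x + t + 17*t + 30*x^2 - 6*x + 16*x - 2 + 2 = -9*t^2 + 18*t + 30*x^2 + x*(49*t + 10)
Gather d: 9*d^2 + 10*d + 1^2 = 9*d^2 + 10*d + 1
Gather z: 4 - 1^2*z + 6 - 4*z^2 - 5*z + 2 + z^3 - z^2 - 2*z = z^3 - 5*z^2 - 8*z + 12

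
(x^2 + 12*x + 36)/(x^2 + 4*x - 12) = (x + 6)/(x - 2)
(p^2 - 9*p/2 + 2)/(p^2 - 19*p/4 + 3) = 2*(2*p - 1)/(4*p - 3)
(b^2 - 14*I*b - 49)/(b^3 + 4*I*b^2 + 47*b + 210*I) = (b - 7*I)/(b^2 + 11*I*b - 30)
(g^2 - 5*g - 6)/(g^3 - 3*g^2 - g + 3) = (g - 6)/(g^2 - 4*g + 3)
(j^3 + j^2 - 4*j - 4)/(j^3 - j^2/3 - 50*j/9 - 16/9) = 9*(j^2 - j - 2)/(9*j^2 - 21*j - 8)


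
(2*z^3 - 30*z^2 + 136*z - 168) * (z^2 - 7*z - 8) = 2*z^5 - 44*z^4 + 330*z^3 - 880*z^2 + 88*z + 1344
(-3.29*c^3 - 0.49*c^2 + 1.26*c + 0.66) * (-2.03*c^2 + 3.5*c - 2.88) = 6.6787*c^5 - 10.5203*c^4 + 5.2024*c^3 + 4.4814*c^2 - 1.3188*c - 1.9008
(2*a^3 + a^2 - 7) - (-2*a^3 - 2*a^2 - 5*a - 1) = 4*a^3 + 3*a^2 + 5*a - 6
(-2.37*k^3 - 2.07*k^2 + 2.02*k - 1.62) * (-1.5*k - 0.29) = 3.555*k^4 + 3.7923*k^3 - 2.4297*k^2 + 1.8442*k + 0.4698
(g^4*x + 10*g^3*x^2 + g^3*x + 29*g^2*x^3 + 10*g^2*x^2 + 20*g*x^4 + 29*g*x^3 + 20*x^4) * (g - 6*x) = g^5*x + 4*g^4*x^2 + g^4*x - 31*g^3*x^3 + 4*g^3*x^2 - 154*g^2*x^4 - 31*g^2*x^3 - 120*g*x^5 - 154*g*x^4 - 120*x^5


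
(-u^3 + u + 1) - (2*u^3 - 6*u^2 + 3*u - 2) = -3*u^3 + 6*u^2 - 2*u + 3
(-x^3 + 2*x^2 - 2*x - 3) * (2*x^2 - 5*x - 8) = -2*x^5 + 9*x^4 - 6*x^3 - 12*x^2 + 31*x + 24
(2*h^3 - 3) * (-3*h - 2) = -6*h^4 - 4*h^3 + 9*h + 6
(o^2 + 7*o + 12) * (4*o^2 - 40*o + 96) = 4*o^4 - 12*o^3 - 136*o^2 + 192*o + 1152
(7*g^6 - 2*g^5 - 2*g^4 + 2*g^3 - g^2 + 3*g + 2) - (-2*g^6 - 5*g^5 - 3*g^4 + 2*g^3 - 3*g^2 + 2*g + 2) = 9*g^6 + 3*g^5 + g^4 + 2*g^2 + g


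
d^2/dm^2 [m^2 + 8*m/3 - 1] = 2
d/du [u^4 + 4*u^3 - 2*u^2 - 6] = 4*u*(u^2 + 3*u - 1)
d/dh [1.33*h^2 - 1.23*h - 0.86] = 2.66*h - 1.23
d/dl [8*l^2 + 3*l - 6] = 16*l + 3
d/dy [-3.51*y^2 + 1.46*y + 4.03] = 1.46 - 7.02*y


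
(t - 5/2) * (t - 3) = t^2 - 11*t/2 + 15/2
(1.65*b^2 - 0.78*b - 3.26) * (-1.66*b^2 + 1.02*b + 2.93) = -2.739*b^4 + 2.9778*b^3 + 9.4505*b^2 - 5.6106*b - 9.5518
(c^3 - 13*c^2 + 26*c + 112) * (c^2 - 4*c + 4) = c^5 - 17*c^4 + 82*c^3 - 44*c^2 - 344*c + 448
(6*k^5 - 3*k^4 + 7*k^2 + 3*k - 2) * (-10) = -60*k^5 + 30*k^4 - 70*k^2 - 30*k + 20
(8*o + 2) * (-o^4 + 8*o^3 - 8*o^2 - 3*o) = -8*o^5 + 62*o^4 - 48*o^3 - 40*o^2 - 6*o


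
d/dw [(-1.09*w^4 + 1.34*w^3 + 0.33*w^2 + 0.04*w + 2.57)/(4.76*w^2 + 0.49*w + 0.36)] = (-10.3768*w^5 + 4.7761*w^4 - 0.2564*w^3 + 1.4185*w^2 - 24.2288*w - 1.2449)/(22.6576*w^4 + 4.6648*w^3 + 3.6673*w^2 + 0.3528*w + 0.1296)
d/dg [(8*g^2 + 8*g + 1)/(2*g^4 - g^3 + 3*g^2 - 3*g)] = (-32*g^5 - 40*g^4 + 8*g^3 - 45*g^2 - 6*g + 3)/(g^2*(4*g^6 - 4*g^5 + 13*g^4 - 18*g^3 + 15*g^2 - 18*g + 9))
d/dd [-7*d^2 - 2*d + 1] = -14*d - 2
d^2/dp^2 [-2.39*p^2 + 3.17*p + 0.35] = -4.78000000000000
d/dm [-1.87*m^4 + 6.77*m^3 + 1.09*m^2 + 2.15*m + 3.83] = -7.48*m^3 + 20.31*m^2 + 2.18*m + 2.15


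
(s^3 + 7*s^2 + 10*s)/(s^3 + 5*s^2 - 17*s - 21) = s*(s^2 + 7*s + 10)/(s^3 + 5*s^2 - 17*s - 21)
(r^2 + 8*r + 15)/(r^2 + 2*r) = (r^2 + 8*r + 15)/(r*(r + 2))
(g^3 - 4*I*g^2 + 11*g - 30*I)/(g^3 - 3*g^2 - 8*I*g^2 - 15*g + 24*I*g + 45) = (g^2 + I*g + 6)/(g^2 - 3*g*(1 + I) + 9*I)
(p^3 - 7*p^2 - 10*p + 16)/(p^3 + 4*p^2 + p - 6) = (p - 8)/(p + 3)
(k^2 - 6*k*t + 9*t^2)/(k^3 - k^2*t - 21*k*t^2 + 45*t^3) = 1/(k + 5*t)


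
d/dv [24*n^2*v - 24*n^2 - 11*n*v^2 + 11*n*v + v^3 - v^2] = 24*n^2 - 22*n*v + 11*n + 3*v^2 - 2*v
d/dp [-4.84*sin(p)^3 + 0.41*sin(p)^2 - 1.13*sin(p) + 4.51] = (-14.52*sin(p)^2 + 0.82*sin(p) - 1.13)*cos(p)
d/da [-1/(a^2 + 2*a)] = 2*(a + 1)/(a^2*(a + 2)^2)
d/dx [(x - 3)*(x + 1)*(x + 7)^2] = 4*x^3 + 36*x^2 + 36*x - 140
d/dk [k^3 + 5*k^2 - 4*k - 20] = 3*k^2 + 10*k - 4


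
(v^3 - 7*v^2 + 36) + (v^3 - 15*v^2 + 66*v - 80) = 2*v^3 - 22*v^2 + 66*v - 44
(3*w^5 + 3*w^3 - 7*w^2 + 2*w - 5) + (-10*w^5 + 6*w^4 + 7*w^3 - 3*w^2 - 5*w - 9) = -7*w^5 + 6*w^4 + 10*w^3 - 10*w^2 - 3*w - 14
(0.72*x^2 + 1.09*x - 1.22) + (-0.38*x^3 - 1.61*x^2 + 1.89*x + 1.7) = -0.38*x^3 - 0.89*x^2 + 2.98*x + 0.48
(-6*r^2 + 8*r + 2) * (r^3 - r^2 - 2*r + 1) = -6*r^5 + 14*r^4 + 6*r^3 - 24*r^2 + 4*r + 2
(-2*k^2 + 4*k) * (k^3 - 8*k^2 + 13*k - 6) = -2*k^5 + 20*k^4 - 58*k^3 + 64*k^2 - 24*k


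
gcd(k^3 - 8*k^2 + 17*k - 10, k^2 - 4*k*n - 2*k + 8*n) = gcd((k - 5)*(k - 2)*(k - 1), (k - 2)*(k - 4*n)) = k - 2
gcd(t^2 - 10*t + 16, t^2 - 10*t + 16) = t^2 - 10*t + 16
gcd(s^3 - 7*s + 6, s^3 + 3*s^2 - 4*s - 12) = s^2 + s - 6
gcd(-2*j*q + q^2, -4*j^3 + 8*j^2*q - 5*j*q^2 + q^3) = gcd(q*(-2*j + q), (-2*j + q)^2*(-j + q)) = -2*j + q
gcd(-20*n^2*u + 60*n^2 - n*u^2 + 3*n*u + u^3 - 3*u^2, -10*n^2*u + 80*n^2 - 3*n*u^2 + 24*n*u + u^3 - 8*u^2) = -5*n + u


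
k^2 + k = k*(k + 1)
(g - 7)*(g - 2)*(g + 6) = g^3 - 3*g^2 - 40*g + 84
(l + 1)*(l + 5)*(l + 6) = l^3 + 12*l^2 + 41*l + 30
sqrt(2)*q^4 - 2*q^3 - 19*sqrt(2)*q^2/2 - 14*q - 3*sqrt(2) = (q - 3*sqrt(2))*(q + sqrt(2)/2)*(q + sqrt(2))*(sqrt(2)*q + 1)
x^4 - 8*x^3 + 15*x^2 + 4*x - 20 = (x - 5)*(x - 2)^2*(x + 1)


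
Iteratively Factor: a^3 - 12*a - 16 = (a + 2)*(a^2 - 2*a - 8) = (a + 2)^2*(a - 4)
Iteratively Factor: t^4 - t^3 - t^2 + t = (t - 1)*(t^3 - t) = t*(t - 1)*(t^2 - 1) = t*(t - 1)^2*(t + 1)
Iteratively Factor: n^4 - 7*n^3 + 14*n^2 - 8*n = (n - 2)*(n^3 - 5*n^2 + 4*n) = (n - 4)*(n - 2)*(n^2 - n) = (n - 4)*(n - 2)*(n - 1)*(n)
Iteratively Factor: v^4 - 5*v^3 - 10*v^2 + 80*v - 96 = (v - 4)*(v^3 - v^2 - 14*v + 24) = (v - 4)*(v - 2)*(v^2 + v - 12) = (v - 4)*(v - 3)*(v - 2)*(v + 4)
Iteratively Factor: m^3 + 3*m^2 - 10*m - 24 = (m + 2)*(m^2 + m - 12) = (m - 3)*(m + 2)*(m + 4)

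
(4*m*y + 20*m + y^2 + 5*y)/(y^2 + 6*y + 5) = (4*m + y)/(y + 1)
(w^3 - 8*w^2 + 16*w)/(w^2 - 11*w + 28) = w*(w - 4)/(w - 7)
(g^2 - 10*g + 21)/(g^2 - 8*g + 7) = (g - 3)/(g - 1)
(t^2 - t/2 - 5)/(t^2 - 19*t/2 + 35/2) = (t + 2)/(t - 7)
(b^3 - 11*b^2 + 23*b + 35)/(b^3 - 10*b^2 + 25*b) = (b^2 - 6*b - 7)/(b*(b - 5))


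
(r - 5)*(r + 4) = r^2 - r - 20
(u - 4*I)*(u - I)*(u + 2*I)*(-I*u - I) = -I*u^4 - 3*u^3 - I*u^3 - 3*u^2 - 6*I*u^2 - 8*u - 6*I*u - 8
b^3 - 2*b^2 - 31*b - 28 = (b - 7)*(b + 1)*(b + 4)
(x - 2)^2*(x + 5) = x^3 + x^2 - 16*x + 20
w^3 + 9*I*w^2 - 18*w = w*(w + 3*I)*(w + 6*I)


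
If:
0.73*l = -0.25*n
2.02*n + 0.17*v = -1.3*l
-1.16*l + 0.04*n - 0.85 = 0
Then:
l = -0.67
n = 1.94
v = -18.01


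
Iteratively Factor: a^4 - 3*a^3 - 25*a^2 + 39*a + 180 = (a - 4)*(a^3 + a^2 - 21*a - 45) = (a - 4)*(a + 3)*(a^2 - 2*a - 15) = (a - 4)*(a + 3)^2*(a - 5)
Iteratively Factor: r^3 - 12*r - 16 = (r + 2)*(r^2 - 2*r - 8) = (r - 4)*(r + 2)*(r + 2)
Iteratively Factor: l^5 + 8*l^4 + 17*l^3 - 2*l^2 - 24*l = (l)*(l^4 + 8*l^3 + 17*l^2 - 2*l - 24) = l*(l + 4)*(l^3 + 4*l^2 + l - 6) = l*(l + 3)*(l + 4)*(l^2 + l - 2) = l*(l - 1)*(l + 3)*(l + 4)*(l + 2)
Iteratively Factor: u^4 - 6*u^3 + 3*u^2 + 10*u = (u)*(u^3 - 6*u^2 + 3*u + 10) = u*(u + 1)*(u^2 - 7*u + 10) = u*(u - 5)*(u + 1)*(u - 2)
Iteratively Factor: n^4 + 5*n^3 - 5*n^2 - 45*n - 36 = (n + 3)*(n^3 + 2*n^2 - 11*n - 12) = (n + 1)*(n + 3)*(n^2 + n - 12) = (n - 3)*(n + 1)*(n + 3)*(n + 4)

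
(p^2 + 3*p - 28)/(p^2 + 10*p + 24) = (p^2 + 3*p - 28)/(p^2 + 10*p + 24)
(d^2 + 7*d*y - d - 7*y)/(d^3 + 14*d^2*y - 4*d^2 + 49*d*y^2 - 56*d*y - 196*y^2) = (d - 1)/(d^2 + 7*d*y - 4*d - 28*y)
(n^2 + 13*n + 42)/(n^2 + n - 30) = (n + 7)/(n - 5)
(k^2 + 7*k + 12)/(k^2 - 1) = (k^2 + 7*k + 12)/(k^2 - 1)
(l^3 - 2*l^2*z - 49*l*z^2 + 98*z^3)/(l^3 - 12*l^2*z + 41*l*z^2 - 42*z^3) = (-l - 7*z)/(-l + 3*z)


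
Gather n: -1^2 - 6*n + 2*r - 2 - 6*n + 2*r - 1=-12*n + 4*r - 4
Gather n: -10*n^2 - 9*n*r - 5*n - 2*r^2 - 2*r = -10*n^2 + n*(-9*r - 5) - 2*r^2 - 2*r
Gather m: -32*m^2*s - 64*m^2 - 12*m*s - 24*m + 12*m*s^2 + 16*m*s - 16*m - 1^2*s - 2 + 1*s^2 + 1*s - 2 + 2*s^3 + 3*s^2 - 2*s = m^2*(-32*s - 64) + m*(12*s^2 + 4*s - 40) + 2*s^3 + 4*s^2 - 2*s - 4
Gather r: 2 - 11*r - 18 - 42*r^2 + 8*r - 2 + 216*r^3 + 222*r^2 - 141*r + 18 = 216*r^3 + 180*r^2 - 144*r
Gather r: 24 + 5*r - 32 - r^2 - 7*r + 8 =-r^2 - 2*r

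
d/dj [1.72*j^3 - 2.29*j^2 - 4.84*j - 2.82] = 5.16*j^2 - 4.58*j - 4.84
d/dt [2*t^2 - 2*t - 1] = 4*t - 2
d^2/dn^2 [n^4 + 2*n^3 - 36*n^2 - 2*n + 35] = 12*n^2 + 12*n - 72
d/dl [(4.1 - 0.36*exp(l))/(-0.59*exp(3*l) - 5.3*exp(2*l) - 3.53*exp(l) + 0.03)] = (-0.4248*exp(3*l) + 5.349*exp(2*l) + 43.46*exp(l) + 14.4622)*exp(l)/(0.3481*exp(6*l) + 6.254*exp(5*l) + 32.2554*exp(4*l) + 37.3826*exp(3*l) + 12.1429*exp(2*l) - 0.2118*exp(l) + 0.0009)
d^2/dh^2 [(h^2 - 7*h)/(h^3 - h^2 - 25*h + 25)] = 2*(h^6 - 21*h^5 + 96*h^4 - 382*h^3 + 1125*h^2 - 525*h - 3750)/(h^9 - 3*h^8 - 72*h^7 + 224*h^6 + 1650*h^5 - 5550*h^4 - 10000*h^3 + 45000*h^2 - 46875*h + 15625)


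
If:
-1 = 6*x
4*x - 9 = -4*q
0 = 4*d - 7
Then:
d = 7/4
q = 29/12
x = -1/6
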